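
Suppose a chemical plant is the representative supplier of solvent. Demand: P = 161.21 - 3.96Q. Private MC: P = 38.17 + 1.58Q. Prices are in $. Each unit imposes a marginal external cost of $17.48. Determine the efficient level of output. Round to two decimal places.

Social marginal cost = private MC + MEC = 55.65 + 1.58Q.
Set SMC = demand: 55.65 + 1.58Q = 161.21 - 3.96Q → Q* = 19.0542.

Q* = 19.05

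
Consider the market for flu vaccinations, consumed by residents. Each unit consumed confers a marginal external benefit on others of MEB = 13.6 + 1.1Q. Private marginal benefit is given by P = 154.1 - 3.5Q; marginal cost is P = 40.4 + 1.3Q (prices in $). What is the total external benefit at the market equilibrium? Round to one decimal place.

Market equilibrium (private): 40.4 + 1.3Q = 154.1 - 3.5Q → Q_m = 23.6875.
Total external benefit = ∫₀^{Q_m} (13.6 + 1.1Q) dQ = 13.6×23.6875 + ½×1.1×23.6875² = 630.7537.

$630.8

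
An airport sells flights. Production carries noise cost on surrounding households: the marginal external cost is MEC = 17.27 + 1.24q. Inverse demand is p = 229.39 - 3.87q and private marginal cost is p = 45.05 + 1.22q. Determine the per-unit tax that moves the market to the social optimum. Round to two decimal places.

tax = 50.00 per unit

Social marginal cost = private MC + MEC = 62.32 + 2.46q.
Set SMC = demand: 62.32 + 2.46q = 229.39 - 3.87q → q* = 26.3934.
The Pigouvian tax equals MEC at q*: 17.27 + 1.24×26.3934 = 49.9978.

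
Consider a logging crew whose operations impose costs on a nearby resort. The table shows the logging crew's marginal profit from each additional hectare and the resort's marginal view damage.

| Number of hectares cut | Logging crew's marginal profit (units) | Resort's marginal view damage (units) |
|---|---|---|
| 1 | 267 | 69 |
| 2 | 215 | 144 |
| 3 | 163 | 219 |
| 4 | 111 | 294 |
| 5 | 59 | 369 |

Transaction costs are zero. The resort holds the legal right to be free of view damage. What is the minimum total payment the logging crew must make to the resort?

Efficient level: marginal profit ≥ marginal view damage through level 2, so k* = 2.
With the resort holding the right, the logging crew must at least compensate total damage at k*: 69 + 144 = 213.

213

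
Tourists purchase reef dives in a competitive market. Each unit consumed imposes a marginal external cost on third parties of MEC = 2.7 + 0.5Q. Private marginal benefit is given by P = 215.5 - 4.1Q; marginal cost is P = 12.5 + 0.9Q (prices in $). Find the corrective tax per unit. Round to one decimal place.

tax = $20.9 per unit

Social marginal benefit = demand − MEC = 212.8 - 4.6Q.
Set SMB = MC: 212.8 - 4.6Q = 12.5 + 0.9Q → Q* = 36.4182.
The Pigouvian tax equals MEC at Q*: 2.7 + 0.5×36.4182 = 20.9091.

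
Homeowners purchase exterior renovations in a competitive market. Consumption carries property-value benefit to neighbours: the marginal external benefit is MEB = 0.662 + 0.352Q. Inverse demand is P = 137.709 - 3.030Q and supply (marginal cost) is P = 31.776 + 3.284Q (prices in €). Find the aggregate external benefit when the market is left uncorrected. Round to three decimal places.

Market equilibrium (private): 31.776 + 3.284Q = 137.709 - 3.030Q → Q_m = 16.7775.
Total external benefit = ∫₀^{Q_m} (0.662 + 0.352Q) dQ = 0.662×16.7775 + ½×0.352×16.7775² = 60.6480.

€60.648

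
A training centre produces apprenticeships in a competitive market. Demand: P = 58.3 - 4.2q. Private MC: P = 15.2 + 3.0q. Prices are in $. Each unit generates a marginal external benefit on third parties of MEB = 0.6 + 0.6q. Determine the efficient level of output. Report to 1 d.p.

q* = 6.6

Social marginal cost = private MC − MEB = 14.6 + 2.4q.
Set SMC = demand: 14.6 + 2.4q = 58.3 - 4.2q → q* = 6.6212.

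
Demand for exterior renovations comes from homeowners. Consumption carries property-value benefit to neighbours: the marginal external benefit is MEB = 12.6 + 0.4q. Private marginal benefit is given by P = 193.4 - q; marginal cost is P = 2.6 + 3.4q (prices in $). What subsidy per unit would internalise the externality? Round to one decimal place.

Social marginal benefit = demand + MEB = 206.0 - 0.6q.
Set SMB = MC: 206.0 - 0.6q = 2.6 + 3.4q → q* = 50.8500.
The Pigouvian subsidy equals MEB at q*: 12.6 + 0.4×50.8500 = 32.9400.

subsidy = $32.9 per unit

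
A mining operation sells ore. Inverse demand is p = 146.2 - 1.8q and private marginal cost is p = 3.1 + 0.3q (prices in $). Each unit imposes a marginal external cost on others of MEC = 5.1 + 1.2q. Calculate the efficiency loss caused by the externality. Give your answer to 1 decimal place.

Market equilibrium (private): 3.1 + 0.3q = 146.2 - 1.8q → q_m = 68.1429.
Social marginal cost = private MC + MEC = 8.2 + 1.5q.
Set SMC = demand: 8.2 + 1.5q = 146.2 - 1.8q → q* = 41.8182.
The loss is the area between SMC and demand from q* to q_m; with linear curves that's a triangle of height MEC(q_m).
DWL = ½ × 26.3247 × 86.8714 = 1143.4318.

DWL = $1143.4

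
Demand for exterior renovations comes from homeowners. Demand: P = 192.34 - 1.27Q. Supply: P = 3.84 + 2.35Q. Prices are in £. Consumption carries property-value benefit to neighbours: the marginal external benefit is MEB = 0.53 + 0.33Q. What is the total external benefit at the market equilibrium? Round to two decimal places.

Market equilibrium (private): 3.84 + 2.35Q = 192.34 - 1.27Q → Q_m = 52.0718.
Total external benefit = ∫₀^{Q_m} (0.53 + 0.33Q) dQ = 0.53×52.0718 + ½×0.33×52.0718² = 474.9910.

£474.99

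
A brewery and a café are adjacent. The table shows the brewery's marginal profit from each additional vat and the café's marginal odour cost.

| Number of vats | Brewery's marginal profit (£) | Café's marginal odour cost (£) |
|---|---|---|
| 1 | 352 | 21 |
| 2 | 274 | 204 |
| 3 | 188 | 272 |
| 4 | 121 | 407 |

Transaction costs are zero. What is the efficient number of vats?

2

Bargaining reaches the level where marginal profit last exceeds marginal odour cost.
That holds through level 2 (274 ≥ 204) but not at 3 (188 < 272).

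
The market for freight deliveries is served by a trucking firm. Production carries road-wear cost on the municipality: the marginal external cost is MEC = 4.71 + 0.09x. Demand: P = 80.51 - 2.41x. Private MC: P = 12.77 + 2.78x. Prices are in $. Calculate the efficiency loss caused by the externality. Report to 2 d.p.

Market equilibrium (private): 12.77 + 2.78x = 80.51 - 2.41x → x_m = 13.0520.
Social marginal cost = private MC + MEC = 17.48 + 2.87x.
Set SMC = demand: 17.48 + 2.87x = 80.51 - 2.41x → x* = 11.9375.
The loss is the area between SMC and demand from x* to x_m; with linear curves that's a triangle of height MEC(x_m).
DWL = ½ × 1.1145 × 5.8847 = 3.2792.

DWL = $3.28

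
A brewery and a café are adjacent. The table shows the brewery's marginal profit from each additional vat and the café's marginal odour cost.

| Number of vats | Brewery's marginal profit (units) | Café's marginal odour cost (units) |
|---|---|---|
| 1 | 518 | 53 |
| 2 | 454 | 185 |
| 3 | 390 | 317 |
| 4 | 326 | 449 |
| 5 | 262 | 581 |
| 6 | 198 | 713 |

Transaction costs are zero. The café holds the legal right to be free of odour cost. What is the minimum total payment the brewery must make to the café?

Efficient level: marginal profit ≥ marginal odour cost through level 3, so k* = 3.
With the café holding the right, the brewery must at least compensate total damage at k*: 53 + 185 + 317 = 555.

555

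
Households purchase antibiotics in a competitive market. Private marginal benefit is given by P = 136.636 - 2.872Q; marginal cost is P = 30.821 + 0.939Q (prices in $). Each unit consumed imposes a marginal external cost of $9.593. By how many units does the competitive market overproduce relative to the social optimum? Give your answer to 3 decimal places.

Market equilibrium (private): 30.821 + 0.939Q = 136.636 - 2.872Q → Q_m = 27.7657.
Social marginal benefit = demand − MEC = 127.043 - 2.872Q.
Set SMB = MC: 127.043 - 2.872Q = 30.821 + 0.939Q → Q* = 25.2485.
Gap = |27.7657 − 25.2485| = 2.5172.

2.517 units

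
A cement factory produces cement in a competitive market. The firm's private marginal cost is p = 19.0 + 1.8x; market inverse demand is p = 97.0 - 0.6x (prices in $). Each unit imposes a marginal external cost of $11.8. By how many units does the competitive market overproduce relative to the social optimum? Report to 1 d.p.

Market equilibrium (private): 19.0 + 1.8x = 97.0 - 0.6x → x_m = 32.5000.
Social marginal cost = private MC + MEC = 30.8 + 1.8x.
Set SMC = demand: 30.8 + 1.8x = 97.0 - 0.6x → x* = 27.5833.
Gap = |32.5000 − 27.5833| = 4.9167.

4.9 units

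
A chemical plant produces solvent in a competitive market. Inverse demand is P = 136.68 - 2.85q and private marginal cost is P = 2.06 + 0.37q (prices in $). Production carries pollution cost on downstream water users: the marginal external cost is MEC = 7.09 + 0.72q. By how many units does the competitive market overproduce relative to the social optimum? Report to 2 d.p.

Market equilibrium (private): 2.06 + 0.37q = 136.68 - 2.85q → q_m = 41.8075.
Social marginal cost = private MC + MEC = 9.15 + 1.09q.
Set SMC = demand: 9.15 + 1.09q = 136.68 - 2.85q → q* = 32.3680.
Gap = |41.8075 − 32.3680| = 9.4395.

9.44 units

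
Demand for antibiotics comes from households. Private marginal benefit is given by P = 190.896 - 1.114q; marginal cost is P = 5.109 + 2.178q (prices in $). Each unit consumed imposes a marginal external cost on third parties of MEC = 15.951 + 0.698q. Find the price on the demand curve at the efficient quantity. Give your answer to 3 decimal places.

P = $143.478

Social marginal benefit = demand − MEC = 174.945 - 1.812q.
Set SMB = MC: 174.945 - 1.812q = 5.109 + 2.178q → q* = 42.5654.
Consumer price on the demand curve at q*: 190.896 − 1.114×42.5654 = 143.4781.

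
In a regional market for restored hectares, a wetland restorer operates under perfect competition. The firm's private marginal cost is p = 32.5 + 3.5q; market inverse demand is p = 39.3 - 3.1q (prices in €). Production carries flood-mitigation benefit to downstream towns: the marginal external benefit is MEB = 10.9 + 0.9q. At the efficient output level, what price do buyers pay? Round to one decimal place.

Social marginal cost = private MC − MEB = 21.6 + 2.6q.
Set SMC = demand: 21.6 + 2.6q = 39.3 - 3.1q → q* = 3.1053.
Consumer price on the demand curve at q*: 39.3 − 3.1×3.1053 = 29.6736.

P = €29.7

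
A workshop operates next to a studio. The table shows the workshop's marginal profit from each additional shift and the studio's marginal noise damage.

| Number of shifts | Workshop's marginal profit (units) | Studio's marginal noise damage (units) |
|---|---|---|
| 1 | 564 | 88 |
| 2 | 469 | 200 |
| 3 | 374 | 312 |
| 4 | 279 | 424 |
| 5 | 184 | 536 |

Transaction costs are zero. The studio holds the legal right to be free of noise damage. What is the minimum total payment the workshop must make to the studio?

Efficient level: marginal profit ≥ marginal noise damage through level 3, so k* = 3.
With the studio holding the right, the workshop must at least compensate total damage at k*: 88 + 200 + 312 = 600.

600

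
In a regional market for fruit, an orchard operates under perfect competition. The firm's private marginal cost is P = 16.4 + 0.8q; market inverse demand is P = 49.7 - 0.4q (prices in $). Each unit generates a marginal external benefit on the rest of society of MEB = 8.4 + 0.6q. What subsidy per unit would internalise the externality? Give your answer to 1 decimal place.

Social marginal cost = private MC − MEB = 8.0 + 0.2q.
Set SMC = demand: 8.0 + 0.2q = 49.7 - 0.4q → q* = 69.5000.
The Pigouvian subsidy equals MEB at q*: 8.4 + 0.6×69.5000 = 50.1000.

subsidy = $50.1 per unit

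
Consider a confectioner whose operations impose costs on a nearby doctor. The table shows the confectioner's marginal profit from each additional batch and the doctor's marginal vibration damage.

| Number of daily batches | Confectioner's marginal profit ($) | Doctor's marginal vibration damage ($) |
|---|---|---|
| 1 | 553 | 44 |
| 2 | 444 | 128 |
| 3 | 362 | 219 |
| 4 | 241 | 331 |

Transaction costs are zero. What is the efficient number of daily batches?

Bargaining reaches the level where marginal profit last exceeds marginal vibration damage.
That holds through level 3 (362 ≥ 219) but not at 4 (241 < 331).

3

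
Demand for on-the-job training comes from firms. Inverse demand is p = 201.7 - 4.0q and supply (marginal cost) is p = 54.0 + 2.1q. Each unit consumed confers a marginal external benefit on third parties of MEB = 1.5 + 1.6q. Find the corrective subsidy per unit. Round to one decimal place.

Social marginal benefit = demand + MEB = 203.2 - 2.4q.
Set SMB = MC: 203.2 - 2.4q = 54.0 + 2.1q → q* = 33.1556.
The Pigouvian subsidy equals MEB at q*: 1.5 + 1.6×33.1556 = 54.5490.

subsidy = 54.5 per unit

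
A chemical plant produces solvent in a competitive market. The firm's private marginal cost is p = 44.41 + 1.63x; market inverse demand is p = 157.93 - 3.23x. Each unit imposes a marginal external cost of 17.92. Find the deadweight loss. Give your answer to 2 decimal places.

Market equilibrium (private): 44.41 + 1.63x = 157.93 - 3.23x → x_m = 23.3580.
Social marginal cost = private MC + MEC = 62.33 + 1.63x.
Set SMC = demand: 62.33 + 1.63x = 157.93 - 3.23x → x* = 19.6708.
The loss is the area between SMC and demand from x* to x_m; with linear curves that's a triangle of height MEC(x_m).
DWL = ½ × 3.6872 × 17.9200 = 33.0373.

DWL = 33.04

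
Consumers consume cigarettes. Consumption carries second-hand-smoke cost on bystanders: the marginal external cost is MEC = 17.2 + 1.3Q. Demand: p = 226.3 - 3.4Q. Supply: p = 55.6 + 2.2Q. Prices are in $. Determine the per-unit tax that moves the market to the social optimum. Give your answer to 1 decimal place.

Social marginal benefit = demand − MEC = 209.1 - 4.7Q.
Set SMB = MC: 209.1 - 4.7Q = 55.6 + 2.2Q → Q* = 22.2464.
The Pigouvian tax equals MEC at Q*: 17.2 + 1.3×22.2464 = 46.1203.

tax = $46.1 per unit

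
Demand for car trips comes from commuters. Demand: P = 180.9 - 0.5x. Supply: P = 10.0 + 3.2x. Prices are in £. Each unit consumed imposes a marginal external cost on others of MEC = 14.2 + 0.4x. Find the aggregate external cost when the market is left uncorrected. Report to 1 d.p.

£1082.6

Market equilibrium (private): 10.0 + 3.2x = 180.9 - 0.5x → x_m = 46.1892.
Total external cost = ∫₀^{x_m} (14.2 + 0.4x) dx = 14.2×46.1892 + ½×0.4×46.1892² = 1082.5751.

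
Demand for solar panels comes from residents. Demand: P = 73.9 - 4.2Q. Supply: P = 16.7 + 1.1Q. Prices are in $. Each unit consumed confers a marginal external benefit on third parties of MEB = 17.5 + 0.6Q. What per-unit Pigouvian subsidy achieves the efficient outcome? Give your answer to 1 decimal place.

subsidy = $27.0 per unit

Social marginal benefit = demand + MEB = 91.4 - 3.6Q.
Set SMB = MC: 91.4 - 3.6Q = 16.7 + 1.1Q → Q* = 15.8936.
The Pigouvian subsidy equals MEB at Q*: 17.5 + 0.6×15.8936 = 27.0362.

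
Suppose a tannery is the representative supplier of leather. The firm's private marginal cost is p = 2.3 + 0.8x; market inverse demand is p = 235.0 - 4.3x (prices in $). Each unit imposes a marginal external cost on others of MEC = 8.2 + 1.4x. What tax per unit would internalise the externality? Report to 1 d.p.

Social marginal cost = private MC + MEC = 10.5 + 2.2x.
Set SMC = demand: 10.5 + 2.2x = 235.0 - 4.3x → x* = 34.5385.
The Pigouvian tax equals MEC at x*: 8.2 + 1.4×34.5385 = 56.5539.

tax = $56.6 per unit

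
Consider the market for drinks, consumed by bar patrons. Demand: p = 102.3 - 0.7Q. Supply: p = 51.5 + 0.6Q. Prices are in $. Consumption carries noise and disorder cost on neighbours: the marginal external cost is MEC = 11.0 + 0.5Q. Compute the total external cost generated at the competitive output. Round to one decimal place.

Market equilibrium (private): 51.5 + 0.6Q = 102.3 - 0.7Q → Q_m = 39.0769.
Total external cost = ∫₀^{Q_m} (11.0 + 0.5Q) dQ = 11.0×39.0769 + ½×0.5×39.0769² = 811.5969.

$811.6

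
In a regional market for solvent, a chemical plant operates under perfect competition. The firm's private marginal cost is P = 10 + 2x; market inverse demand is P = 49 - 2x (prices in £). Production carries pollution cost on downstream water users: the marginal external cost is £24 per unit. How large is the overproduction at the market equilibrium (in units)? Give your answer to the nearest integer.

6 units

Market equilibrium (private): 10 + 2x = 49 - 2x → x_m = 9.7500.
Social marginal cost = private MC + MEC = 34 + 2x.
Set SMC = demand: 34 + 2x = 49 - 2x → x* = 3.7500.
Gap = |9.7500 − 3.7500| = 6.0000.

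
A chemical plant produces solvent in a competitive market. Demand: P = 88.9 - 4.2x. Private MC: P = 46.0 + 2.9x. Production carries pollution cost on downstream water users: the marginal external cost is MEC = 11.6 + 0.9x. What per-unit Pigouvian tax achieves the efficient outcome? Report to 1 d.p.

Social marginal cost = private MC + MEC = 57.6 + 3.8x.
Set SMC = demand: 57.6 + 3.8x = 88.9 - 4.2x → x* = 3.9125.
The Pigouvian tax equals MEC at x*: 11.6 + 0.9×3.9125 = 15.1213.

tax = 15.1 per unit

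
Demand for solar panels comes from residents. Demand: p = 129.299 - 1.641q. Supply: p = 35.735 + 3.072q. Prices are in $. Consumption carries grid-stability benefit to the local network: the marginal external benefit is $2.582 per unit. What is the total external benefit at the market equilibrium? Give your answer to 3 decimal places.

$51.259

Market equilibrium (private): 35.735 + 3.072q = 129.299 - 1.641q → q_m = 19.8523.
Total external benefit = MEB × q_m = 2.582 × 19.8523 = 51.2586.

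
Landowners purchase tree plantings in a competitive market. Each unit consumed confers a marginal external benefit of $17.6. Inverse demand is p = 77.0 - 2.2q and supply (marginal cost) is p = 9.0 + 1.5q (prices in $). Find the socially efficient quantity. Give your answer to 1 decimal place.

Social marginal benefit = demand + MEB = 94.6 - 2.2q.
Set SMB = MC: 94.6 - 2.2q = 9.0 + 1.5q → q* = 23.1351.

q* = 23.1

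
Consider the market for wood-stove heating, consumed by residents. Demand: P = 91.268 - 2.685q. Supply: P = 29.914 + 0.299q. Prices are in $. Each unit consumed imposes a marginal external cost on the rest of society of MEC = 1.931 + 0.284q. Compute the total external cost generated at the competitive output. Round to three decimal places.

Market equilibrium (private): 29.914 + 0.299q = 91.268 - 2.685q → q_m = 20.5610.
Total external cost = ∫₀^{q_m} (1.931 + 0.284q) dq = 1.931×20.5610 + ½×0.284×20.5610² = 99.7345.

$99.734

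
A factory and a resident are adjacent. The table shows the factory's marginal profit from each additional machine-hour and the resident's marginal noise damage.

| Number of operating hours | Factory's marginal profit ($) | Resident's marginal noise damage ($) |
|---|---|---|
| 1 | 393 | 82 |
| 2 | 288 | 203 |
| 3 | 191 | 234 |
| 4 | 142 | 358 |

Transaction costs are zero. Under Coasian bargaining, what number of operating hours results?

Bargaining reaches the level where marginal profit last exceeds marginal noise damage.
That holds through level 2 (288 ≥ 203) but not at 3 (191 < 234).

2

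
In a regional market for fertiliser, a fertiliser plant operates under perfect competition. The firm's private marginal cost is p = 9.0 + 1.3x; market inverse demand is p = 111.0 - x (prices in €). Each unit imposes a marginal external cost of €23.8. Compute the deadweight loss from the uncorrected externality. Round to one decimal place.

DWL = €123.1

Market equilibrium (private): 9.0 + 1.3x = 111.0 - x → x_m = 44.3478.
Social marginal cost = private MC + MEC = 32.8 + 1.3x.
Set SMC = demand: 32.8 + 1.3x = 111.0 - x → x* = 34.0000.
The loss is the area between SMC and demand from x* to x_m; with linear curves that's a triangle of height MEC(x_m).
DWL = ½ × 10.3478 × 23.8000 = 123.1388.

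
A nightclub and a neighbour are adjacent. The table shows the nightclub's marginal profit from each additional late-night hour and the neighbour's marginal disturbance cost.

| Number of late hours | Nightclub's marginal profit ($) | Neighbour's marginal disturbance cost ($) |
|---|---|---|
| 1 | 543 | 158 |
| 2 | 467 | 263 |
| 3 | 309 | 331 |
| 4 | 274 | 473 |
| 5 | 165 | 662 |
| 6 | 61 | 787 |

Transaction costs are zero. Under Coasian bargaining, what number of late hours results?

Bargaining reaches the level where marginal profit last exceeds marginal disturbance cost.
That holds through level 2 (467 ≥ 263) but not at 3 (309 < 331).

2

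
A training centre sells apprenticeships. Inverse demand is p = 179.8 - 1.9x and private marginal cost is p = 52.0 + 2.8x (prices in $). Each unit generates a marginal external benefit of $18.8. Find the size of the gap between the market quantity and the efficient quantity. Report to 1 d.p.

4.0 units

Market equilibrium (private): 52.0 + 2.8x = 179.8 - 1.9x → x_m = 27.1915.
Social marginal cost = private MC − MEB = 33.2 + 2.8x.
Set SMC = demand: 33.2 + 2.8x = 179.8 - 1.9x → x* = 31.1915.
Gap = |27.1915 − 31.1915| = 4.0000.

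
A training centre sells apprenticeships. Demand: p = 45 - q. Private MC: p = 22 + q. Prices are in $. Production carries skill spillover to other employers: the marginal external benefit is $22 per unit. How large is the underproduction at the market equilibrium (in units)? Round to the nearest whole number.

11 units

Market equilibrium (private): 22 + q = 45 - q → q_m = 11.5000.
Social marginal cost = private MC − MEB = 0 + q.
Set SMC = demand: 0 + q = 45 - q → q* = 22.5000.
Gap = |11.5000 − 22.5000| = 11.0000.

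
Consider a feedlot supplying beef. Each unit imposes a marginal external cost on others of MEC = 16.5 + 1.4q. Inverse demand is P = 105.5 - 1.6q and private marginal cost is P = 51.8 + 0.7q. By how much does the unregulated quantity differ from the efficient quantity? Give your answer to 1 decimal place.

Market equilibrium (private): 51.8 + 0.7q = 105.5 - 1.6q → q_m = 23.3478.
Social marginal cost = private MC + MEC = 68.3 + 2.1q.
Set SMC = demand: 68.3 + 2.1q = 105.5 - 1.6q → q* = 10.0541.
Gap = |23.3478 − 10.0541| = 13.2937.

13.3 units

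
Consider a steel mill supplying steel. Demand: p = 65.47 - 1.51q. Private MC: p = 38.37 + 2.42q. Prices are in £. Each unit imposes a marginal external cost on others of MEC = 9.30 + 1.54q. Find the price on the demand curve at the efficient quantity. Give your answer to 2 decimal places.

P = £60.56

Social marginal cost = private MC + MEC = 47.67 + 3.96q.
Set SMC = demand: 47.67 + 3.96q = 65.47 - 1.51q → q* = 3.2541.
Consumer price on the demand curve at q*: 65.47 − 1.51×3.2541 = 60.5563.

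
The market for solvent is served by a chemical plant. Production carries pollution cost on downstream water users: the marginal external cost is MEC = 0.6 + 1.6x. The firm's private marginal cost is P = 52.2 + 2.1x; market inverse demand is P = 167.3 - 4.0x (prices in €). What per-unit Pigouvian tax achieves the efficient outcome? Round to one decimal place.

Social marginal cost = private MC + MEC = 52.8 + 3.7x.
Set SMC = demand: 52.8 + 3.7x = 167.3 - 4.0x → x* = 14.8701.
The Pigouvian tax equals MEC at x*: 0.6 + 1.6×14.8701 = 24.3922.

tax = €24.4 per unit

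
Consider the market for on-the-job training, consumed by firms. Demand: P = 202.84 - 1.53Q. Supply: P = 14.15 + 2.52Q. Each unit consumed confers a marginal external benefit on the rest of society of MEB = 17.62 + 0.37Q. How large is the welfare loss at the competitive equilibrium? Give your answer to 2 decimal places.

Market equilibrium (private): 14.15 + 2.52Q = 202.84 - 1.53Q → Q_m = 46.5901.
Social marginal benefit = demand + MEB = 220.46 - 1.16Q.
Set SMB = MC: 220.46 - 1.16Q = 14.15 + 2.52Q → Q* = 56.0625.
Height of the DWL triangle at Q_m is SMB(Q_m) − MC(Q_m) = MEB(Q_m) = 34.8583.
DWL = ½ × 9.4724 × 34.8583 = 165.0959.

DWL = 165.10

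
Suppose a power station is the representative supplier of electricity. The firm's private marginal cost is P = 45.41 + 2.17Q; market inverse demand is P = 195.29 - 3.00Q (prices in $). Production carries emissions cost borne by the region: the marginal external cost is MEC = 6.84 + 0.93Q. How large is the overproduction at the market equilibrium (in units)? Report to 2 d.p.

5.54 units

Market equilibrium (private): 45.41 + 2.17Q = 195.29 - 3.00Q → Q_m = 28.9903.
Social marginal cost = private MC + MEC = 52.25 + 3.10Q.
Set SMC = demand: 52.25 + 3.10Q = 195.29 - 3.00Q → Q* = 23.4492.
Gap = |28.9903 − 23.4492| = 5.5411.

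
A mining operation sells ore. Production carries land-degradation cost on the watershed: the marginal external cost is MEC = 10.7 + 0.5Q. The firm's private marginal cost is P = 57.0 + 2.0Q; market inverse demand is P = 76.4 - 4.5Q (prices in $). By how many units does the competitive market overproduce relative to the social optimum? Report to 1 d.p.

1.7 units

Market equilibrium (private): 57.0 + 2.0Q = 76.4 - 4.5Q → Q_m = 2.9846.
Social marginal cost = private MC + MEC = 67.7 + 2.5Q.
Set SMC = demand: 67.7 + 2.5Q = 76.4 - 4.5Q → Q* = 1.2429.
Gap = |2.9846 − 1.2429| = 1.7417.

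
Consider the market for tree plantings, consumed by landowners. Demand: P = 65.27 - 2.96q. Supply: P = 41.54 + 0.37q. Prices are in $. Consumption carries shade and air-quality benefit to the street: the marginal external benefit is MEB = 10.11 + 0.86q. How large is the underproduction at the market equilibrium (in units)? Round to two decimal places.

Market equilibrium (private): 41.54 + 0.37q = 65.27 - 2.96q → q_m = 7.1261.
Social marginal benefit = demand + MEB = 75.38 - 2.10q.
Set SMB = MC: 75.38 - 2.10q = 41.54 + 0.37q → q* = 13.7004.
Gap = |7.1261 − 13.7004| = 6.5743.

6.57 units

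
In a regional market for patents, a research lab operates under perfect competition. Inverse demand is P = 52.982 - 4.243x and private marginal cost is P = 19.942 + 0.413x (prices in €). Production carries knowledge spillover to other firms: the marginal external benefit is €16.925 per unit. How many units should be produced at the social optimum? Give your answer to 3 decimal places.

x* = 10.731

Social marginal cost = private MC − MEB = 3.017 + 0.413x.
Set SMC = demand: 3.017 + 0.413x = 52.982 - 4.243x → x* = 10.7313.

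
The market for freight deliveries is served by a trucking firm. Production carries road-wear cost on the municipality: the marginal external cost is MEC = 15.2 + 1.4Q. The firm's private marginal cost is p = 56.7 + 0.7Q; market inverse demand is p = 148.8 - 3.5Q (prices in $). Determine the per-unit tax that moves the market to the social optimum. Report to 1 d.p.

Social marginal cost = private MC + MEC = 71.9 + 2.1Q.
Set SMC = demand: 71.9 + 2.1Q = 148.8 - 3.5Q → Q* = 13.7321.
The Pigouvian tax equals MEC at Q*: 15.2 + 1.4×13.7321 = 34.4249.

tax = $34.4 per unit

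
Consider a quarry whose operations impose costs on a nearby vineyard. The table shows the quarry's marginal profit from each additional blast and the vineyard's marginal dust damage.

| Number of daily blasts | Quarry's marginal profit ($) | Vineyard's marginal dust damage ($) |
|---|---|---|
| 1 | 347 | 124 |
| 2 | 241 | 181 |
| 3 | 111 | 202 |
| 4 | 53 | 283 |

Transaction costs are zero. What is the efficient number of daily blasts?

Bargaining reaches the level where marginal profit last exceeds marginal dust damage.
That holds through level 2 (241 ≥ 181) but not at 3 (111 < 202).

2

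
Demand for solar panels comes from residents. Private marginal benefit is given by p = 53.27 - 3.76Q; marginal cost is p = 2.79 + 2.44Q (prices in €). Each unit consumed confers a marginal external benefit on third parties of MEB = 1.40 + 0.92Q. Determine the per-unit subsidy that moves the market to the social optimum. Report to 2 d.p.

subsidy = €10.44 per unit

Social marginal benefit = demand + MEB = 54.67 - 2.84Q.
Set SMB = MC: 54.67 - 2.84Q = 2.79 + 2.44Q → Q* = 9.8258.
The Pigouvian subsidy equals MEB at Q*: 1.40 + 0.92×9.8258 = 10.4397.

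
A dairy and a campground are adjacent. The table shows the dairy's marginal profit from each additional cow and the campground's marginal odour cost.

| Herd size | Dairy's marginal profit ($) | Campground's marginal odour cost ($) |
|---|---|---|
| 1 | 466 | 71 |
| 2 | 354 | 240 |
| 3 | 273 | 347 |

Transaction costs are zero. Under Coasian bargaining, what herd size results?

Bargaining reaches the level where marginal profit last exceeds marginal odour cost.
That holds through level 2 (354 ≥ 240) but not at 3 (273 < 347).

2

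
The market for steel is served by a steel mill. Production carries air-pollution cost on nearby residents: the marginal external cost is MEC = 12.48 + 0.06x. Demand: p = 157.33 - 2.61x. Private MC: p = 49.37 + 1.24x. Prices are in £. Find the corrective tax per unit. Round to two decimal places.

Social marginal cost = private MC + MEC = 61.85 + 1.30x.
Set SMC = demand: 61.85 + 1.30x = 157.33 - 2.61x → x* = 24.4194.
The Pigouvian tax equals MEC at x*: 12.48 + 0.06×24.4194 = 13.9452.

tax = £13.95 per unit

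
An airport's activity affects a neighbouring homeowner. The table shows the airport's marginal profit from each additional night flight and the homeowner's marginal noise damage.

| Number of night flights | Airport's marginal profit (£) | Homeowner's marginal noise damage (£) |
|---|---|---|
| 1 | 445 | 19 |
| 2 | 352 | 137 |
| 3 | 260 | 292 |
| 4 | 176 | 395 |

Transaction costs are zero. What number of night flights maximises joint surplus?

2

Bargaining reaches the level where marginal profit last exceeds marginal noise damage.
That holds through level 2 (352 ≥ 137) but not at 3 (260 < 292).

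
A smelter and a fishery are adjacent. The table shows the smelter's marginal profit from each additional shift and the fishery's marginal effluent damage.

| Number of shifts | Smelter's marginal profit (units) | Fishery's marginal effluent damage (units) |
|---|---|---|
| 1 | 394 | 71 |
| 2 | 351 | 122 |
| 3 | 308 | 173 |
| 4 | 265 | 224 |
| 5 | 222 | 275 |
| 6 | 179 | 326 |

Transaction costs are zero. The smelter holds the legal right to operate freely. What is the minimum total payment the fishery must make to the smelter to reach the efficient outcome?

401

Left alone the smelter would choose level 6 (marginal profit stays positive).
Efficient level: k* = 4 (marginal profit ≥ marginal effluent damage through 4).
The fishery must at least cover the smelter's forgone profit from cutting 6→4: 222 + 179 = 401.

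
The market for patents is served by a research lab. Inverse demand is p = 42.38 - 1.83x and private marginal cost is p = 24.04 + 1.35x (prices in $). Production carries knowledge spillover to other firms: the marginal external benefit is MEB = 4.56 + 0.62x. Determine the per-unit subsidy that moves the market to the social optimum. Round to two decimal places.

subsidy = $10.11 per unit

Social marginal cost = private MC − MEB = 19.48 + 0.73x.
Set SMC = demand: 19.48 + 0.73x = 42.38 - 1.83x → x* = 8.9453.
The Pigouvian subsidy equals MEB at x*: 4.56 + 0.62×8.9453 = 10.1061.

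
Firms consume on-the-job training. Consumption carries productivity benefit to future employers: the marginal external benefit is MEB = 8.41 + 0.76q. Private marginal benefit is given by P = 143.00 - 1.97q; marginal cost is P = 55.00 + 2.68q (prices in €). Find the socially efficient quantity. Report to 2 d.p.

q* = 24.78

Social marginal benefit = demand + MEB = 151.41 - 1.21q.
Set SMB = MC: 151.41 - 1.21q = 55.00 + 2.68q → q* = 24.7841.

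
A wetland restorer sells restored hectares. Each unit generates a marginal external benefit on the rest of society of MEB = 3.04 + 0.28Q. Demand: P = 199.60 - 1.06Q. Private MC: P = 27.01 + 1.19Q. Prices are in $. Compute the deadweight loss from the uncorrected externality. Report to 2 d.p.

DWL = $152.57

Market equilibrium (private): 27.01 + 1.19Q = 199.60 - 1.06Q → Q_m = 76.7067.
Social marginal cost = private MC − MEB = 23.97 + 0.91Q.
Set SMC = demand: 23.97 + 0.91Q = 199.60 - 1.06Q → Q* = 89.1523.
Height of the DWL triangle at Q_m is demand(Q_m) − SMC(Q_m) = MEB(Q_m) = 24.5179.
DWL = ½ × 12.4456 × 24.5179 = 152.5700.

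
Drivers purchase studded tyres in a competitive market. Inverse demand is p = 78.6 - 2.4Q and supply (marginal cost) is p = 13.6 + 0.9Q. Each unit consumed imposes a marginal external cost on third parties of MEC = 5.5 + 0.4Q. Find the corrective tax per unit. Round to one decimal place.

tax = 11.9 per unit

Social marginal benefit = demand − MEC = 73.1 - 2.8Q.
Set SMB = MC: 73.1 - 2.8Q = 13.6 + 0.9Q → Q* = 16.0811.
The Pigouvian tax equals MEC at Q*: 5.5 + 0.4×16.0811 = 11.9324.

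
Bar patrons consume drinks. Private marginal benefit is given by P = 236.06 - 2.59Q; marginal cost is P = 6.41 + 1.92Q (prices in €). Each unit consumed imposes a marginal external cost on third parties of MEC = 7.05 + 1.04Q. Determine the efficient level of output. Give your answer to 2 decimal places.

Q* = 40.11

Social marginal benefit = demand − MEC = 229.01 - 3.63Q.
Set SMB = MC: 229.01 - 3.63Q = 6.41 + 1.92Q → Q* = 40.1081.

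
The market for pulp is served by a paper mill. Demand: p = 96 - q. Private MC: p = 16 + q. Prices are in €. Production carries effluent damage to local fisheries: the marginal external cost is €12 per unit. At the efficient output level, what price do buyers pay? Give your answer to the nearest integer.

P = €62

Social marginal cost = private MC + MEC = 28 + q.
Set SMC = demand: 28 + q = 96 - q → q* = 34.0000.
Consumer price on the demand curve at q*: 96 − 1×34.0000 = 62.0000.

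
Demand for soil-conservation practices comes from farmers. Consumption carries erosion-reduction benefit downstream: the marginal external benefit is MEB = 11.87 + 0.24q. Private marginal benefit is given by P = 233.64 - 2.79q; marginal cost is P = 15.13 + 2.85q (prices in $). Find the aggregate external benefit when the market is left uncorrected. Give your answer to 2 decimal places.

$640.00

Market equilibrium (private): 15.13 + 2.85q = 233.64 - 2.79q → q_m = 38.7429.
Total external benefit = ∫₀^{q_m} (11.87 + 0.24q) dq = 11.87×38.7429 + ½×0.24×38.7429² = 639.9997.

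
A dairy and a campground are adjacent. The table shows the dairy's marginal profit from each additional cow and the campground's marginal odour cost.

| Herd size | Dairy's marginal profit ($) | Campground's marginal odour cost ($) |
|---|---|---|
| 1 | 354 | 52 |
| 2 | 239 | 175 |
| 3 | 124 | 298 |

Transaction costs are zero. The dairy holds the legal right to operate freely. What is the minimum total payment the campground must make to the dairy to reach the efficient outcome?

Left alone the dairy would choose level 3 (marginal profit stays positive).
Efficient level: k* = 2 (marginal profit ≥ marginal odour cost through 2).
The campground must at least cover the dairy's forgone profit from cutting 3→2: 124 = 124.

$124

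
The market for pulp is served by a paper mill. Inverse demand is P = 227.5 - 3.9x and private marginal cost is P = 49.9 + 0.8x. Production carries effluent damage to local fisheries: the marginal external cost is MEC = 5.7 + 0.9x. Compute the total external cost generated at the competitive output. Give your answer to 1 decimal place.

857.9

Market equilibrium (private): 49.9 + 0.8x = 227.5 - 3.9x → x_m = 37.7872.
Total external cost = ∫₀^{x_m} (5.7 + 0.9x) dx = 5.7×37.7872 + ½×0.9×37.7872² = 857.9297.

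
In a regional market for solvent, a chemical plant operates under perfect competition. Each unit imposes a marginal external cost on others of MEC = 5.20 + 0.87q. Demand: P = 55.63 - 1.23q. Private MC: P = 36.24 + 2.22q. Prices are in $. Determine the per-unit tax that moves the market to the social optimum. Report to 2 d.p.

tax = $8.06 per unit

Social marginal cost = private MC + MEC = 41.44 + 3.09q.
Set SMC = demand: 41.44 + 3.09q = 55.63 - 1.23q → q* = 3.2847.
The Pigouvian tax equals MEC at q*: 5.20 + 0.87×3.2847 = 8.0577.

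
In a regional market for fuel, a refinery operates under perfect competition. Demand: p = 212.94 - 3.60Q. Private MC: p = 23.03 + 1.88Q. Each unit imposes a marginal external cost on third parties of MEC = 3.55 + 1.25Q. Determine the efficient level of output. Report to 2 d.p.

Q* = 27.69

Social marginal cost = private MC + MEC = 26.58 + 3.13Q.
Set SMC = demand: 26.58 + 3.13Q = 212.94 - 3.60Q → Q* = 27.6909.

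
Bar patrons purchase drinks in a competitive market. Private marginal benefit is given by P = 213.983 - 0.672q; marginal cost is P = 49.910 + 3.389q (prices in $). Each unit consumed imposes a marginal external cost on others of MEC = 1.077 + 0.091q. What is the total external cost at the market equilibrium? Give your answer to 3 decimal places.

Market equilibrium (private): 49.910 + 3.389q = 213.983 - 0.672q → q_m = 40.4021.
Total external cost = ∫₀^{q_m} (1.077 + 0.091q) dq = 1.077×40.4021 + ½×0.091×40.4021² = 117.7841.

$117.784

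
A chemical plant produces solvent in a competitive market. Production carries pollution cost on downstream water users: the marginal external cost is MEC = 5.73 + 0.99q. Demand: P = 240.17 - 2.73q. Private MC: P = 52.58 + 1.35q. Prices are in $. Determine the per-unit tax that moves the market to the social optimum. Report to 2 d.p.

tax = $41.24 per unit

Social marginal cost = private MC + MEC = 58.31 + 2.34q.
Set SMC = demand: 58.31 + 2.34q = 240.17 - 2.73q → q* = 35.8698.
The Pigouvian tax equals MEC at q*: 5.73 + 0.99×35.8698 = 41.2411.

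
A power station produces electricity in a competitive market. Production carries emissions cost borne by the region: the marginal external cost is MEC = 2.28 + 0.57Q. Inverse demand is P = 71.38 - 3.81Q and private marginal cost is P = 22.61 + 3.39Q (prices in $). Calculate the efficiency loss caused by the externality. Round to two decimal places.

Market equilibrium (private): 22.61 + 3.39Q = 71.38 - 3.81Q → Q_m = 6.7736.
Social marginal cost = private MC + MEC = 24.89 + 3.96Q.
Set SMC = demand: 24.89 + 3.96Q = 71.38 - 3.81Q → Q* = 5.9833.
Height of the DWL triangle at Q_m is SMC(Q_m) − demand(Q_m) = MEC(Q_m) = 6.1410.
DWL = ½ × 0.7903 × 6.1410 = 2.4266.

DWL = $2.43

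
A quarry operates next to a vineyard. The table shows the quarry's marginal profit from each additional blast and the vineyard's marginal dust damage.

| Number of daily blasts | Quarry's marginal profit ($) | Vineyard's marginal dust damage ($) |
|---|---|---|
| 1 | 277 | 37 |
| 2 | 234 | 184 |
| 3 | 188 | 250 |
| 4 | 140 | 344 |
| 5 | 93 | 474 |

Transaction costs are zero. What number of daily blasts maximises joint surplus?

Bargaining reaches the level where marginal profit last exceeds marginal dust damage.
That holds through level 2 (234 ≥ 184) but not at 3 (188 < 250).

2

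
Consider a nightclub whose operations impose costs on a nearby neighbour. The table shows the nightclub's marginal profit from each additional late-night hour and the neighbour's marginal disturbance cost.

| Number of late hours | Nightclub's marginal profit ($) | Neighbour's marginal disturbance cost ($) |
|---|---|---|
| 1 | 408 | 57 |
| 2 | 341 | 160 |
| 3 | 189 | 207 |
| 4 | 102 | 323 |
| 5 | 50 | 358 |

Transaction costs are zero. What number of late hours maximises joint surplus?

2

Bargaining reaches the level where marginal profit last exceeds marginal disturbance cost.
That holds through level 2 (341 ≥ 160) but not at 3 (189 < 207).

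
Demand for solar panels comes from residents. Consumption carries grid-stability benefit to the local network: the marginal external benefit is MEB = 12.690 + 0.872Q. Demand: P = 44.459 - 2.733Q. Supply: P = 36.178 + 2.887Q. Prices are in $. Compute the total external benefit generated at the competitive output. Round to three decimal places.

Market equilibrium (private): 36.178 + 2.887Q = 44.459 - 2.733Q → Q_m = 1.4735.
Total external benefit = ∫₀^{Q_m} (12.690 + 0.872Q) dQ = 12.690×1.4735 + ½×0.872×1.4735² = 19.6454.

$19.645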